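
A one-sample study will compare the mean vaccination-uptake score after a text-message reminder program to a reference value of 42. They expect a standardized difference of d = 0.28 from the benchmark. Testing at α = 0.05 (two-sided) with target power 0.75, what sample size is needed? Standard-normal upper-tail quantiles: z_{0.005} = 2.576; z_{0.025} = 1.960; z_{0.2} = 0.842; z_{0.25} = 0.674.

For a one-sample test: n = ((z_{α/2} + z_β) / d)².
z_{α/2} + z_β = 1.960 + 0.674 = 2.634.
n = (2.634 / 0.28)² = 9.407² = 88.49.
Round up.

n = 89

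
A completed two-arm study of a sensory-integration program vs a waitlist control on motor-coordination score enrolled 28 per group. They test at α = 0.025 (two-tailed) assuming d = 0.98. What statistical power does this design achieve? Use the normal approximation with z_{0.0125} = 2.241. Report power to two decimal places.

For two equal groups, power = Φ(d·√(n/2) − z_{α/2}).
d·√(n/2) = 0.98 × √(28/2) = 0.98 × 3.742 = 3.667.
z_β = 3.667 − 2.241 = 1.426.
Power = Φ(1.426) = 0.923.

power ≈ 0.92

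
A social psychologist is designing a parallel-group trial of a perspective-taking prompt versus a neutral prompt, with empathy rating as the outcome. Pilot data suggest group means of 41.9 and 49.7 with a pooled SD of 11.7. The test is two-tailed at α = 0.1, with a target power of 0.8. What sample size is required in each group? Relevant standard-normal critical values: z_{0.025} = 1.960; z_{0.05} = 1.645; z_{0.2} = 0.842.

Cohen's d = |M₁ − M₂| / SD_pooled = |41.9 − 49.7| / 11.7 = 7.8 / 11.7 = 0.667.
For two independent groups with equal n: n = 2·((z_{α/2} + z_β) / d)².
z_{α/2} + z_β = 1.645 + 0.842 = 2.487.
n = 2 × (2.487 / 0.667)² = 2 × 3.729² = 2 × 13.90 = 27.8.
Round up to the next whole participant.

n = 28 per group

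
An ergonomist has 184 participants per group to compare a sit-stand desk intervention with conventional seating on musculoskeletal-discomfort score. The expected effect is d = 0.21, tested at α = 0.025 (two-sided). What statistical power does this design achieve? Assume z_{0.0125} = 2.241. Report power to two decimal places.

power ≈ 0.41

For two equal groups, power = Φ(d·√(n/2) − z_{α/2}).
d·√(n/2) = 0.21 × √(184/2) = 0.21 × 9.592 = 2.014.
z_β = 2.014 − 2.241 = -0.227.
Power = Φ(-0.227) = 0.410.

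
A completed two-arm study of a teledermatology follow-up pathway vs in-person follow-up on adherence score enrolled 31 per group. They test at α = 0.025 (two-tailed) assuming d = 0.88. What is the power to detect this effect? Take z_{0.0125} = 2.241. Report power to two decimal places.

For two equal groups, power = Φ(d·√(n/2) − z_{α/2}).
d·√(n/2) = 0.88 × √(31/2) = 0.88 × 3.937 = 3.465.
z_β = 3.465 − 2.241 = 1.224.
Power = Φ(1.224) = 0.889.

power ≈ 0.89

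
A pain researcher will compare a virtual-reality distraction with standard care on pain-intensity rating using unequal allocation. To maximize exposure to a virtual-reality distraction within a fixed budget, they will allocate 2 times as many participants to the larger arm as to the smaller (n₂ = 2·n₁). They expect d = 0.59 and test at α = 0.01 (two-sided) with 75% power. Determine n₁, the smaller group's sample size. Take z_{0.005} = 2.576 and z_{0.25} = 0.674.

n₁ = 46

With allocation ratio k = n₂/n₁ = 2, Var(x̄₁−x̄₂) = σ²(1/n₁ + 1/(k·n₁)) = σ²·(k+1)/(k·n₁).
So n₁ = (1 + 1/k)·((z_{α/2} + z_β)/d)² = 1.500 × (3.250/0.59)².
n₁ = 1.500 × 30.34 = 45.5.
Round up: n₁ = 46, giving n₂ = 2 × 46 = 92.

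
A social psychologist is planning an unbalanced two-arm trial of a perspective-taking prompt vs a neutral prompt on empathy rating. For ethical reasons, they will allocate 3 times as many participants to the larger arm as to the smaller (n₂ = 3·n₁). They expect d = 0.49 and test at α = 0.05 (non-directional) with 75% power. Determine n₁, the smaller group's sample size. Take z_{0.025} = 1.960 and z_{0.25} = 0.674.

n₁ = 39

With allocation ratio k = n₂/n₁ = 3, Var(x̄₁−x̄₂) = σ²(1/n₁ + 1/(k·n₁)) = σ²·(k+1)/(k·n₁).
So n₁ = (1 + 1/k)·((z_{α/2} + z_β)/d)² = 1.333 × (2.634/0.49)².
n₁ = 1.333 × 28.90 = 38.5.
Round up: n₁ = 39, giving n₂ = 3 × 39 = 117.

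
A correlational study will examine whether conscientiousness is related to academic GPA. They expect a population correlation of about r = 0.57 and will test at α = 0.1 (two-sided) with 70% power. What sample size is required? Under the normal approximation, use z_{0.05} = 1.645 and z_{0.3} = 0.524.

Fisher's z: C = ½·ln((1+r)/(1−r)) = ½·ln(3.6512) = 0.6475.
n = ((z_{α/2} + z_β)/C)² + 3.
(1.645 + 0.524) / 0.6475 = 2.169 / 0.6475 = 3.350.
n = 3.350² + 3 = 11.22 + 3 = 14.2.
Round up.

n = 15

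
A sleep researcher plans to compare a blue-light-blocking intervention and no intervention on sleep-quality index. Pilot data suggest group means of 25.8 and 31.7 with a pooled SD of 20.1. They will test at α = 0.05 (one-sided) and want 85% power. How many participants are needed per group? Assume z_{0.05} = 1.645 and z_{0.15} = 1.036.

Cohen's d = |M₁ − M₂| / SD_pooled = |25.8 − 31.7| / 20.1 = 5.9 / 20.1 = 0.294.
For two independent groups with equal n: n = 2·((z_{α} + z_β) / d)².
z_{α} + z_β = 1.645 + 1.036 = 2.681.
n = 2 × (2.681 / 0.294)² = 2 × 9.119² = 2 × 83.16 = 166.3.
Round up to the next whole participant.

n = 167 per group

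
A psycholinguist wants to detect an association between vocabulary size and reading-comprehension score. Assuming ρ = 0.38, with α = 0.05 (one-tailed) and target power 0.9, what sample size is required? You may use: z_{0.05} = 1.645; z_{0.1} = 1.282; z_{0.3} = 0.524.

n = 57

Fisher's z: C = ½·ln((1+r)/(1−r)) = ½·ln(2.2258) = 0.4001.
n = ((z_{α} + z_β)/C)² + 3.
(1.645 + 1.282) / 0.4001 = 2.927 / 0.4001 = 7.316.
n = 7.316² + 3 = 53.52 + 3 = 56.5.
Round up.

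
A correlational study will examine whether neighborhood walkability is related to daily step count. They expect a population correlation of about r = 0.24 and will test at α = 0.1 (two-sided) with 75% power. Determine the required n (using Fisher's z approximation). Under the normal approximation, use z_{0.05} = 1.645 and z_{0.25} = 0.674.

Fisher's z: C = ½·ln((1+r)/(1−r)) = ½·ln(1.6316) = 0.2448.
n = ((z_{α/2} + z_β)/C)² + 3.
(1.645 + 0.674) / 0.2448 = 2.319 / 0.2448 = 9.473.
n = 9.473² + 3 = 89.74 + 3 = 92.7.
Round up.

n = 93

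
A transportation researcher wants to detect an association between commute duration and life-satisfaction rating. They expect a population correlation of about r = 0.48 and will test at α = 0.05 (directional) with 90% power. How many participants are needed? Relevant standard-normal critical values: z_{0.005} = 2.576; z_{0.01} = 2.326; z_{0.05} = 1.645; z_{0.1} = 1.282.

n = 35

Fisher's z: C = ½·ln((1+r)/(1−r)) = ½·ln(2.8462) = 0.5230.
n = ((z_{α} + z_β)/C)² + 3.
(1.645 + 1.282) / 0.5230 = 2.927 / 0.5230 = 5.597.
n = 5.597² + 3 = 31.32 + 3 = 34.3.
Round up.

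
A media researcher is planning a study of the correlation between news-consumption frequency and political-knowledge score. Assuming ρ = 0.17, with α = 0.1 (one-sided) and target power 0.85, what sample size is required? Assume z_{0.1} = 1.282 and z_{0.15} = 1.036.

n = 186

Fisher's z: C = ½·ln((1+r)/(1−r)) = ½·ln(1.4096) = 0.1717.
n = ((z_{α} + z_β)/C)² + 3.
(1.282 + 1.036) / 0.1717 = 2.318 / 0.1717 = 13.500.
n = 13.500² + 3 = 182.26 + 3 = 185.3.
Round up.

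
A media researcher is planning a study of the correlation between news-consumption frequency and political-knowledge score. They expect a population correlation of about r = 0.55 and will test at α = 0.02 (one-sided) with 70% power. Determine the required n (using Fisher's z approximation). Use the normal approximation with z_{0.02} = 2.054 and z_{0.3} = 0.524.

Fisher's z: C = ½·ln((1+r)/(1−r)) = ½·ln(3.4444) = 0.6184.
n = ((z_{α} + z_β)/C)² + 3.
(2.054 + 0.524) / 0.6184 = 2.578 / 0.6184 = 4.169.
n = 4.169² + 3 = 17.38 + 3 = 20.4.
Round up.

n = 21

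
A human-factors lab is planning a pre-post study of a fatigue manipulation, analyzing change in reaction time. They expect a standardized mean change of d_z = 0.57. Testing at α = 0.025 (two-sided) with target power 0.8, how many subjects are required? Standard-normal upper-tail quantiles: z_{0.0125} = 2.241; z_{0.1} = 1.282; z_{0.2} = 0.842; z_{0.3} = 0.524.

n = 30 pairs

For a paired (one-sample on differences) test: n = ((z_{α/2} + z_β) / d)².
z_{α/2} + z_β = 2.241 + 0.842 = 3.083.
n = (3.083 / 0.57)² = 5.409² = 29.25.
Round up.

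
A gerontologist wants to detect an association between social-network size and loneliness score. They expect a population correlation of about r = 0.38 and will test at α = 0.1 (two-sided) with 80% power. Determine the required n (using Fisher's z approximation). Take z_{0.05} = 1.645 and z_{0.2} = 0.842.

Fisher's z: C = ½·ln((1+r)/(1−r)) = ½·ln(2.2258) = 0.4001.
n = ((z_{α/2} + z_β)/C)² + 3.
(1.645 + 0.842) / 0.4001 = 2.487 / 0.4001 = 6.216.
n = 6.216² + 3 = 38.64 + 3 = 41.6.
Round up.

n = 42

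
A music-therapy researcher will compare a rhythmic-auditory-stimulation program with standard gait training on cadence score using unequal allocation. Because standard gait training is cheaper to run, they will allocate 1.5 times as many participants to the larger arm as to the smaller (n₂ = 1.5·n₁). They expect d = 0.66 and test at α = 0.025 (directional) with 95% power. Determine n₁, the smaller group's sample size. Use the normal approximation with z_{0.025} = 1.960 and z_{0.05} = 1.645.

n₁ = 50

With allocation ratio k = n₂/n₁ = 1.5, Var(x̄₁−x̄₂) = σ²(1/n₁ + 1/(k·n₁)) = σ²·(k+1)/(k·n₁).
So n₁ = (1 + 1/k)·((z_{α} + z_β)/d)² = 1.667 × (3.605/0.66)².
n₁ = 1.667 × 29.83 = 49.7.
Round up: n₁ = 50, giving n₂ = 1.5 × 50 = 75.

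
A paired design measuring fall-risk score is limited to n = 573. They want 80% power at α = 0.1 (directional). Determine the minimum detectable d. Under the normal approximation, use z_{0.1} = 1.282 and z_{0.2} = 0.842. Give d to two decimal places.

d_min ≈ 0.09

For a single sample (or paired design) of n = 573: d_min = (z_{α} + z_β)/√n.
z-sum = 1.282 + 0.842 = 2.124.
d_min = 2.124 / √573 = 2.124 / 23.937 = 0.089.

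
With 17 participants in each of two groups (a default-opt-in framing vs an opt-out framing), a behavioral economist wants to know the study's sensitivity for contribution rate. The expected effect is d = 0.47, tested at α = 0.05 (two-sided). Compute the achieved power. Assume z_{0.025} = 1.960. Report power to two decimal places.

For two equal groups, power = Φ(d·√(n/2) − z_{α/2}).
d·√(n/2) = 0.47 × √(17/2) = 0.47 × 2.915 = 1.370.
z_β = 1.370 − 1.960 = -0.590.
Power = Φ(-0.590) = 0.278.

power ≈ 0.28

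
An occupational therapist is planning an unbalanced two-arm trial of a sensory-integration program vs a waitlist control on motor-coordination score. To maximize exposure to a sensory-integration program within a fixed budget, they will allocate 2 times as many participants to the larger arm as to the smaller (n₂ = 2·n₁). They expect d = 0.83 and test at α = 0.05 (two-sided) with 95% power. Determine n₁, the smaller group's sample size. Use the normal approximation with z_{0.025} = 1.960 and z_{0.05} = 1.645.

With allocation ratio k = n₂/n₁ = 2, Var(x̄₁−x̄₂) = σ²(1/n₁ + 1/(k·n₁)) = σ²·(k+1)/(k·n₁).
So n₁ = (1 + 1/k)·((z_{α/2} + z_β)/d)² = 1.500 × (3.605/0.83)².
n₁ = 1.500 × 18.86 = 28.3.
Round up: n₁ = 29, giving n₂ = 2 × 29 = 58.

n₁ = 29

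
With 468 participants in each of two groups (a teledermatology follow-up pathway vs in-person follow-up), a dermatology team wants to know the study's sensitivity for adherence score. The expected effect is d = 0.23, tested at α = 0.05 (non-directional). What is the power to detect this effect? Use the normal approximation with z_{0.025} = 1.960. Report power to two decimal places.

power ≈ 0.94

For two equal groups, power = Φ(d·√(n/2) − z_{α/2}).
d·√(n/2) = 0.23 × √(468/2) = 0.23 × 15.297 = 3.518.
z_β = 3.518 − 1.960 = 1.558.
Power = Φ(1.558) = 0.940.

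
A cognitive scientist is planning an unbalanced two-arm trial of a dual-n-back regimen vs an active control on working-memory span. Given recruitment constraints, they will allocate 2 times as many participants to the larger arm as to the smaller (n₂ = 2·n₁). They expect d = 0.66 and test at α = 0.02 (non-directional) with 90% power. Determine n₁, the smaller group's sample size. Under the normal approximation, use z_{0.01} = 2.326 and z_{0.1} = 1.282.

With allocation ratio k = n₂/n₁ = 2, Var(x̄₁−x̄₂) = σ²(1/n₁ + 1/(k·n₁)) = σ²·(k+1)/(k·n₁).
So n₁ = (1 + 1/k)·((z_{α/2} + z_β)/d)² = 1.500 × (3.608/0.66)².
n₁ = 1.500 × 29.88 = 44.8.
Round up: n₁ = 45, giving n₂ = 2 × 45 = 90.

n₁ = 45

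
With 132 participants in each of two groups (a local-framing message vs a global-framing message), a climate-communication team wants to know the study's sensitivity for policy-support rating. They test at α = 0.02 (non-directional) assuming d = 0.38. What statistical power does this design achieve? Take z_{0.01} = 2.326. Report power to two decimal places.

power ≈ 0.78

For two equal groups, power = Φ(d·√(n/2) − z_{α/2}).
d·√(n/2) = 0.38 × √(132/2) = 0.38 × 8.124 = 3.087.
z_β = 3.087 − 2.326 = 0.761.
Power = Φ(0.761) = 0.777.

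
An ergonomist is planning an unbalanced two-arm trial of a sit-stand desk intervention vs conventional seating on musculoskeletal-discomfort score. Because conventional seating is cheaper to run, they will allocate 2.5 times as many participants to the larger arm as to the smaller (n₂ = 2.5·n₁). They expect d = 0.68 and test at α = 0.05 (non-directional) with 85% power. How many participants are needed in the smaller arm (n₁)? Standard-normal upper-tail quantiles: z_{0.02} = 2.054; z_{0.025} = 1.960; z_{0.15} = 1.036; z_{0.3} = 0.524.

With allocation ratio k = n₂/n₁ = 2.5, Var(x̄₁−x̄₂) = σ²(1/n₁ + 1/(k·n₁)) = σ²·(k+1)/(k·n₁).
So n₁ = (1 + 1/k)·((z_{α/2} + z_β)/d)² = 1.400 × (2.996/0.68)².
n₁ = 1.400 × 19.41 = 27.2.
Round up: n₁ = 28, giving n₂ = 2.5 × 28 = 70.

n₁ = 28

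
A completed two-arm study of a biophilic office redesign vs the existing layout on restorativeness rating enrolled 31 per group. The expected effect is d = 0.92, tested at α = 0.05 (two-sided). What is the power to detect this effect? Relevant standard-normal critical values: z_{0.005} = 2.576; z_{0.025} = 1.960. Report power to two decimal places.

For two equal groups, power = Φ(d·√(n/2) − z_{α/2}).
d·√(n/2) = 0.92 × √(31/2) = 0.92 × 3.937 = 3.622.
z_β = 3.622 − 1.960 = 1.662.
Power = Φ(1.662) = 0.952.

power ≈ 0.95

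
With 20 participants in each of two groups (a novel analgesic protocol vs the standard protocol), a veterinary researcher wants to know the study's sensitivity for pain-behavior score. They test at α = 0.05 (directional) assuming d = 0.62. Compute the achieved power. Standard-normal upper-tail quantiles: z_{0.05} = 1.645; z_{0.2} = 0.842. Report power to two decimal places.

power ≈ 0.62

For two equal groups, power = Φ(d·√(n/2) − z_{α}).
d·√(n/2) = 0.62 × √(20/2) = 0.62 × 3.162 = 1.961.
z_β = 1.961 − 1.645 = 0.316.
Power = Φ(0.316) = 0.624.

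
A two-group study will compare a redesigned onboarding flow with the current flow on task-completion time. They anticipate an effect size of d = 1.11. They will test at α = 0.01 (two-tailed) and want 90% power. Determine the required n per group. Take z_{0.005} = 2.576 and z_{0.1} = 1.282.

For two independent groups with equal n: n = 2·((z_{α/2} + z_β) / d)².
z_{α/2} + z_β = 2.576 + 1.282 = 3.858.
n = 2 × (3.858 / 1.11)² = 2 × 3.476² = 2 × 12.08 = 24.2.
Round up to the next whole participant.

n = 25 per group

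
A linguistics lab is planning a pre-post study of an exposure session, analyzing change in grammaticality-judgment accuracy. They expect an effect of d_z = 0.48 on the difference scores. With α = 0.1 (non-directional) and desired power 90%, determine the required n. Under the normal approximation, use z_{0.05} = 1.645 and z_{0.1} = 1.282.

For a paired (one-sample on differences) test: n = ((z_{α/2} + z_β) / d)².
z_{α/2} + z_β = 1.645 + 1.282 = 2.927.
n = (2.927 / 0.48)² = 6.098² = 37.18.
Round up.

n = 38 pairs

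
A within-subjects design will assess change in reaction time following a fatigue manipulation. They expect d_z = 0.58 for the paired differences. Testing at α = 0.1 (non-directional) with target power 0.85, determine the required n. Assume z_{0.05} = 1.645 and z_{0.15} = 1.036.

For a paired (one-sample on differences) test: n = ((z_{α/2} + z_β) / d)².
z_{α/2} + z_β = 1.645 + 1.036 = 2.681.
n = (2.681 / 0.58)² = 4.622² = 21.37.
Round up.

n = 22 pairs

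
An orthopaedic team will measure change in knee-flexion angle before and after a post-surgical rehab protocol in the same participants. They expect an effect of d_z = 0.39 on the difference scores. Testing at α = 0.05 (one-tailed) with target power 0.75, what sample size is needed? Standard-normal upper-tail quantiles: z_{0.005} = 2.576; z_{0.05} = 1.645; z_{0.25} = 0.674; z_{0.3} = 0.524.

For a paired (one-sample on differences) test: n = ((z_{α} + z_β) / d)².
z_{α} + z_β = 1.645 + 0.674 = 2.319.
n = (2.319 / 0.39)² = 5.946² = 35.36.
Round up.

n = 36 pairs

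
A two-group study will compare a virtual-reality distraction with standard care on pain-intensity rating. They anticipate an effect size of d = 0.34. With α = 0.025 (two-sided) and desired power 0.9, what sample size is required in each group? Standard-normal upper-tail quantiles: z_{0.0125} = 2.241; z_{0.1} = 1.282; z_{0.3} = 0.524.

n = 215 per group

For two independent groups with equal n: n = 2·((z_{α/2} + z_β) / d)².
z_{α/2} + z_β = 2.241 + 1.282 = 3.523.
n = 2 × (3.523 / 0.34)² = 2 × 10.362² = 2 × 107.37 = 214.7.
Round up to the next whole participant.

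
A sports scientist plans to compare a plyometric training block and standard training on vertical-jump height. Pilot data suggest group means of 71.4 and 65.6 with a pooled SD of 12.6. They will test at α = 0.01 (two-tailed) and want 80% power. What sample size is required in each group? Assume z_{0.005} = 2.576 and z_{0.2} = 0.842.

Cohen's d = |M₁ − M₂| / SD_pooled = |71.4 − 65.6| / 12.6 = 5.8 / 12.6 = 0.460.
For two independent groups with equal n: n = 2·((z_{α/2} + z_β) / d)².
z_{α/2} + z_β = 2.576 + 0.842 = 3.418.
n = 2 × (3.418 / 0.460)² = 2 × 7.430² = 2 × 55.21 = 110.4.
Round up to the next whole participant.

n = 111 per group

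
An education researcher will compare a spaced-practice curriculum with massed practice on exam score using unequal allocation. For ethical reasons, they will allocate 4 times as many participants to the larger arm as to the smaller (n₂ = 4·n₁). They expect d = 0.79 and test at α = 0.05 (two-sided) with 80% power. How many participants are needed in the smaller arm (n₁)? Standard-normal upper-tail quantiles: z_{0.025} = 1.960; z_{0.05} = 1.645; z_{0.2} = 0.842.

n₁ = 16

With allocation ratio k = n₂/n₁ = 4, Var(x̄₁−x̄₂) = σ²(1/n₁ + 1/(k·n₁)) = σ²·(k+1)/(k·n₁).
So n₁ = (1 + 1/k)·((z_{α/2} + z_β)/d)² = 1.250 × (2.802/0.79)².
n₁ = 1.250 × 12.58 = 15.7.
Round up: n₁ = 16, giving n₂ = 4 × 16 = 64.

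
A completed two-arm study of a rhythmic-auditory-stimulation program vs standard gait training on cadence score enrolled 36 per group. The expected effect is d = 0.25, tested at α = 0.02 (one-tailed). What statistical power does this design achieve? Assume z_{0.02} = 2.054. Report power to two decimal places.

For two equal groups, power = Φ(d·√(n/2) − z_{α}).
d·√(n/2) = 0.25 × √(36/2) = 0.25 × 4.243 = 1.061.
z_β = 1.061 − 2.054 = -0.993.
Power = Φ(-0.993) = 0.160.

power ≈ 0.16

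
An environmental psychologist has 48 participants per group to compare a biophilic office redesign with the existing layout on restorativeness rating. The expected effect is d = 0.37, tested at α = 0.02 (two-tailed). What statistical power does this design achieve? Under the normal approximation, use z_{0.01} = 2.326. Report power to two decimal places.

For two equal groups, power = Φ(d·√(n/2) − z_{α/2}).
d·√(n/2) = 0.37 × √(48/2) = 0.37 × 4.899 = 1.813.
z_β = 1.813 − 2.326 = -0.513.
Power = Φ(-0.513) = 0.304.

power ≈ 0.30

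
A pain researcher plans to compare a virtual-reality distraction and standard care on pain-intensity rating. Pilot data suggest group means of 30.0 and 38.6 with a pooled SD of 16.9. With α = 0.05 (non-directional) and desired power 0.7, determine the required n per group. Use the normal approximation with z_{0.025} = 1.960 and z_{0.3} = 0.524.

n = 48 per group

Cohen's d = |M₁ − M₂| / SD_pooled = |30.0 − 38.6| / 16.9 = 8.6 / 16.9 = 0.509.
For two independent groups with equal n: n = 2·((z_{α/2} + z_β) / d)².
z_{α/2} + z_β = 1.960 + 0.524 = 2.484.
n = 2 × (2.484 / 0.509)² = 2 × 4.880² = 2 × 23.82 = 47.6.
Round up to the next whole participant.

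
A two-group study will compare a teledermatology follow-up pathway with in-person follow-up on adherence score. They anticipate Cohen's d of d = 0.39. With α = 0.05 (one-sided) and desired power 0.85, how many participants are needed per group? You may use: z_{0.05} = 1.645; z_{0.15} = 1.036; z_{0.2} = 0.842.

n = 95 per group

For two independent groups with equal n: n = 2·((z_{α} + z_β) / d)².
z_{α} + z_β = 1.645 + 1.036 = 2.681.
n = 2 × (2.681 / 0.39)² = 2 × 6.874² = 2 × 47.26 = 94.5.
Round up to the next whole participant.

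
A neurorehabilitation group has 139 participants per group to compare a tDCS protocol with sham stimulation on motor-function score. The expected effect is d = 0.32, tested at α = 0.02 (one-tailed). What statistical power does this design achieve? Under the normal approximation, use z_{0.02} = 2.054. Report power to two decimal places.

power ≈ 0.73

For two equal groups, power = Φ(d·√(n/2) − z_{α}).
d·√(n/2) = 0.32 × √(139/2) = 0.32 × 8.337 = 2.668.
z_β = 2.668 − 2.054 = 0.614.
Power = Φ(0.614) = 0.730.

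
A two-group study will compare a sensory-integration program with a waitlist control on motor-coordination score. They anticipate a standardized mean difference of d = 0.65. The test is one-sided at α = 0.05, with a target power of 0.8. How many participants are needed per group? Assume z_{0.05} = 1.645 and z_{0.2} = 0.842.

For two independent groups with equal n: n = 2·((z_{α} + z_β) / d)².
z_{α} + z_β = 1.645 + 0.842 = 2.487.
n = 2 × (2.487 / 0.65)² = 2 × 3.826² = 2 × 14.64 = 29.3.
Round up to the next whole participant.

n = 30 per group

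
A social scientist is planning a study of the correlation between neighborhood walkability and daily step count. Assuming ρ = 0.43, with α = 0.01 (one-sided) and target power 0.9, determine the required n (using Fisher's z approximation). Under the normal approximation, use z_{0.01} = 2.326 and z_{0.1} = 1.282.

n = 65

Fisher's z: C = ½·ln((1+r)/(1−r)) = ½·ln(2.5088) = 0.4599.
n = ((z_{α} + z_β)/C)² + 3.
(2.326 + 1.282) / 0.4599 = 3.608 / 0.4599 = 7.845.
n = 7.845² + 3 = 61.55 + 3 = 64.5.
Round up.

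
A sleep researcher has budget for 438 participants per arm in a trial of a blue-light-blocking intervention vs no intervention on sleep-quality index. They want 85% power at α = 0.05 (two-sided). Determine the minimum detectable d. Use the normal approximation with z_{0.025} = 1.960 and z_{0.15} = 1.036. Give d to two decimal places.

For two independent groups of n = 438 each: d_min = (z_{α/2} + z_β)·√(2/n).
z-sum = 1.960 + 1.036 = 2.996.
d_min = 2.996 × √(2/438) = 2.996 × 0.0676 = 0.202.

d_min ≈ 0.20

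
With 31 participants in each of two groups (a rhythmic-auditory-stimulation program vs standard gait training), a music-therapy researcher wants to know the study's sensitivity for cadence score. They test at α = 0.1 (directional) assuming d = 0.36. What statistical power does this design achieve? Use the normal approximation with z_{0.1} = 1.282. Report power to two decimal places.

power ≈ 0.55

For two equal groups, power = Φ(d·√(n/2) − z_{α}).
d·√(n/2) = 0.36 × √(31/2) = 0.36 × 3.937 = 1.417.
z_β = 1.417 − 1.282 = 0.135.
Power = Φ(0.135) = 0.554.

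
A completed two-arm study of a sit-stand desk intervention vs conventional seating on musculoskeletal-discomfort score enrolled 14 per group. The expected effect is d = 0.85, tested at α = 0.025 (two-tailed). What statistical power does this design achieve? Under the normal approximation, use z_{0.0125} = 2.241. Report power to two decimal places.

For two equal groups, power = Φ(d·√(n/2) − z_{α/2}).
d·√(n/2) = 0.85 × √(14/2) = 0.85 × 2.646 = 2.249.
z_β = 2.249 − 2.241 = 0.008.
Power = Φ(0.008) = 0.503.

power ≈ 0.50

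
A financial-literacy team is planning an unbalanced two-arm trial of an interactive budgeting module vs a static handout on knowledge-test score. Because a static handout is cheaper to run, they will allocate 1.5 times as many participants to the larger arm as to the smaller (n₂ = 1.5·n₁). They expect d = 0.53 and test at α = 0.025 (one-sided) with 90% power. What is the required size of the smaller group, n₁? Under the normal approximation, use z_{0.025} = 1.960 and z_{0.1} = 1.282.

With allocation ratio k = n₂/n₁ = 1.5, Var(x̄₁−x̄₂) = σ²(1/n₁ + 1/(k·n₁)) = σ²·(k+1)/(k·n₁).
So n₁ = (1 + 1/k)·((z_{α} + z_β)/d)² = 1.667 × (3.242/0.53)².
n₁ = 1.667 × 37.42 = 62.4.
Round up: n₁ = 63, giving n₂ = ⌈1.5 × 63⌉ = ⌈94.5⌉ = 95.

n₁ = 63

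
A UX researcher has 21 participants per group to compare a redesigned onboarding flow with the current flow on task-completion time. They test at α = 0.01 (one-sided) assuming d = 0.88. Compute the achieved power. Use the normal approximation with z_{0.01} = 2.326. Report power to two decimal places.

For two equal groups, power = Φ(d·√(n/2) − z_{α}).
d·√(n/2) = 0.88 × √(21/2) = 0.88 × 3.240 = 2.852.
z_β = 2.852 − 2.326 = 0.526.
Power = Φ(0.526) = 0.700.

power ≈ 0.70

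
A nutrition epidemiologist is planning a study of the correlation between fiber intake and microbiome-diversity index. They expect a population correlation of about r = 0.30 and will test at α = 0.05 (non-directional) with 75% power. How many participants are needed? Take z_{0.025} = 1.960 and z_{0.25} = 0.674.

n = 76

Fisher's z: C = ½·ln((1+r)/(1−r)) = ½·ln(1.8571) = 0.3095.
n = ((z_{α/2} + z_β)/C)² + 3.
(1.960 + 0.674) / 0.3095 = 2.634 / 0.3095 = 8.511.
n = 8.511² + 3 = 72.43 + 3 = 75.4.
Round up.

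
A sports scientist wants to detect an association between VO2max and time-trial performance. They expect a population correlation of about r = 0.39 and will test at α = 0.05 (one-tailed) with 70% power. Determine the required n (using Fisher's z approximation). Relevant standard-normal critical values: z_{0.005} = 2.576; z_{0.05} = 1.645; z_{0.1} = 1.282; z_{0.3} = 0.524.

Fisher's z: C = ½·ln((1+r)/(1−r)) = ½·ln(2.2787) = 0.4118.
n = ((z_{α} + z_β)/C)² + 3.
(1.645 + 0.524) / 0.4118 = 2.169 / 0.4118 = 5.267.
n = 5.267² + 3 = 27.74 + 3 = 30.7.
Round up.

n = 31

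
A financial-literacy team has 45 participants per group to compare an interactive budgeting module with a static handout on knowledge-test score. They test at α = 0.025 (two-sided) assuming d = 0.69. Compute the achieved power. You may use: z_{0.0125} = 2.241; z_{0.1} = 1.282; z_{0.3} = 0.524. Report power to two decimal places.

power ≈ 0.85

For two equal groups, power = Φ(d·√(n/2) − z_{α/2}).
d·√(n/2) = 0.69 × √(45/2) = 0.69 × 4.743 = 3.273.
z_β = 3.273 − 2.241 = 1.032.
Power = Φ(1.032) = 0.849.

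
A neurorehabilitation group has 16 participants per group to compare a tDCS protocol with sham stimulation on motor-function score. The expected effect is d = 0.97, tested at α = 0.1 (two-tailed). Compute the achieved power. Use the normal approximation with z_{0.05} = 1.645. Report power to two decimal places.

For two equal groups, power = Φ(d·√(n/2) − z_{α/2}).
d·√(n/2) = 0.97 × √(16/2) = 0.97 × 2.828 = 2.744.
z_β = 2.744 − 1.645 = 1.099.
Power = Φ(1.099) = 0.864.

power ≈ 0.86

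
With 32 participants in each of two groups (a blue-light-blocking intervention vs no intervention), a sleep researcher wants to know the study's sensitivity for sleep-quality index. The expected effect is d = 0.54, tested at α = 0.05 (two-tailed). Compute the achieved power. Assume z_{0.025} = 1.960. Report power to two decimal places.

For two equal groups, power = Φ(d·√(n/2) − z_{α/2}).
d·√(n/2) = 0.54 × √(32/2) = 0.54 × 4.000 = 2.160.
z_β = 2.160 − 1.960 = 0.200.
Power = Φ(0.200) = 0.579.

power ≈ 0.58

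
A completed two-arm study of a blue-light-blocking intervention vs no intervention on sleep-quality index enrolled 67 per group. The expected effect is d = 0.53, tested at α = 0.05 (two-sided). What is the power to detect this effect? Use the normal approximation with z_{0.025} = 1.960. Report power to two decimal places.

power ≈ 0.87

For two equal groups, power = Φ(d·√(n/2) − z_{α/2}).
d·√(n/2) = 0.53 × √(67/2) = 0.53 × 5.788 = 3.068.
z_β = 3.068 − 1.960 = 1.108.
Power = Φ(1.108) = 0.866.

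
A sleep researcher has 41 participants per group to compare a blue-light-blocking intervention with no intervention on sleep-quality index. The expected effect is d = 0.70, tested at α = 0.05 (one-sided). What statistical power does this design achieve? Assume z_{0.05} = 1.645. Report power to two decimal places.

For two equal groups, power = Φ(d·√(n/2) − z_{α}).
d·√(n/2) = 0.70 × √(41/2) = 0.70 × 4.528 = 3.169.
z_β = 3.169 − 1.645 = 1.524.
Power = Φ(1.524) = 0.936.

power ≈ 0.94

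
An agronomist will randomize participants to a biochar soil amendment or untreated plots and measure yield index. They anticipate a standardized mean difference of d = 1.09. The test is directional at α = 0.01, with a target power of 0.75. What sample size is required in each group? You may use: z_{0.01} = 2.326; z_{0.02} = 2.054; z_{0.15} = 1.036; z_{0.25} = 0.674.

n = 16 per group

For two independent groups with equal n: n = 2·((z_{α} + z_β) / d)².
z_{α} + z_β = 2.326 + 0.674 = 3.000.
n = 2 × (3.000 / 1.09)² = 2 × 2.752² = 2 × 7.58 = 15.2.
Round up to the next whole participant.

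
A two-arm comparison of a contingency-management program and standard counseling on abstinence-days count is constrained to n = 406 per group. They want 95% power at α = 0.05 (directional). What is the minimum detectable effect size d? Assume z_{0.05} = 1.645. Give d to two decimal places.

d_min ≈ 0.23

For two independent groups of n = 406 each: d_min = (z_{α} + z_β)·√(2/n).
z-sum = 1.645 + 1.645 = 3.290.
d_min = 3.290 × √(2/406) = 3.290 × 0.0702 = 0.231.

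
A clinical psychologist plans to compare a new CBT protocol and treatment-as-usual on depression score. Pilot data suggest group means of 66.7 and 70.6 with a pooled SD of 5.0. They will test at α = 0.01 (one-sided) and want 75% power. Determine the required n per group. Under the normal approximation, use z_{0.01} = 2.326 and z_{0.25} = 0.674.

Cohen's d = |M₁ − M₂| / SD_pooled = |66.7 − 70.6| / 5.0 = 3.9 / 5.0 = 0.780.
For two independent groups with equal n: n = 2·((z_{α} + z_β) / d)².
z_{α} + z_β = 2.326 + 0.674 = 3.000.
n = 2 × (3.000 / 0.780)² = 2 × 3.846² = 2 × 14.79 = 29.6.
Round up to the next whole participant.

n = 30 per group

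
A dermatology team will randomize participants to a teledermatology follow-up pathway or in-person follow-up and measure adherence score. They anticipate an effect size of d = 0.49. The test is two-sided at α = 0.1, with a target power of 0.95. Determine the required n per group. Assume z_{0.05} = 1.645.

For two independent groups with equal n: n = 2·((z_{α/2} + z_β) / d)².
z_{α/2} + z_β = 1.645 + 1.645 = 3.290.
n = 2 × (3.290 / 0.49)² = 2 × 6.714² = 2 × 45.08 = 90.2.
Round up to the next whole participant.

n = 91 per group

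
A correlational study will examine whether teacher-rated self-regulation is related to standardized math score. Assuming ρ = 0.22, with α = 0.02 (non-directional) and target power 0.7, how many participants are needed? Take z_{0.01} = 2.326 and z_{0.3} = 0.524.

Fisher's z: C = ½·ln((1+r)/(1−r)) = ½·ln(1.5641) = 0.2237.
n = ((z_{α/2} + z_β)/C)² + 3.
(2.326 + 0.524) / 0.2237 = 2.850 / 0.2237 = 12.740.
n = 12.740² + 3 = 162.31 + 3 = 165.3.
Round up.

n = 166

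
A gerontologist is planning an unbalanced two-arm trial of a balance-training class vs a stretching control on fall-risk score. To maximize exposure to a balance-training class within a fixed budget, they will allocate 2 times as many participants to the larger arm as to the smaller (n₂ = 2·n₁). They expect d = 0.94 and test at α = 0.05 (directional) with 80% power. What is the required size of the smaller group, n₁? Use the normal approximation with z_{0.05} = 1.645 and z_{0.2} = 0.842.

With allocation ratio k = n₂/n₁ = 2, Var(x̄₁−x̄₂) = σ²(1/n₁ + 1/(k·n₁)) = σ²·(k+1)/(k·n₁).
So n₁ = (1 + 1/k)·((z_{α} + z_β)/d)² = 1.500 × (2.487/0.94)².
n₁ = 1.500 × 7.00 = 10.5.
Round up: n₁ = 11, giving n₂ = 2 × 11 = 22.

n₁ = 11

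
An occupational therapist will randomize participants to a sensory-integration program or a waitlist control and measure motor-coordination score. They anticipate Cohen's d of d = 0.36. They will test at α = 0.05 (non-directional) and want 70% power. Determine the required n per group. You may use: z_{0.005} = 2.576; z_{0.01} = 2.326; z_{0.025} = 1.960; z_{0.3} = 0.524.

n = 96 per group

For two independent groups with equal n: n = 2·((z_{α/2} + z_β) / d)².
z_{α/2} + z_β = 1.960 + 0.524 = 2.484.
n = 2 × (2.484 / 0.36)² = 2 × 6.900² = 2 × 47.61 = 95.2.
Round up to the next whole participant.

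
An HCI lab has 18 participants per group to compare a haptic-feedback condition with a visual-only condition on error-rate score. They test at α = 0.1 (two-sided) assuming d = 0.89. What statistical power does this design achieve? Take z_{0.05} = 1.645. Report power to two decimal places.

For two equal groups, power = Φ(d·√(n/2) − z_{α/2}).
d·√(n/2) = 0.89 × √(18/2) = 0.89 × 3.000 = 2.670.
z_β = 2.670 − 1.645 = 1.025.
Power = Φ(1.025) = 0.847.

power ≈ 0.85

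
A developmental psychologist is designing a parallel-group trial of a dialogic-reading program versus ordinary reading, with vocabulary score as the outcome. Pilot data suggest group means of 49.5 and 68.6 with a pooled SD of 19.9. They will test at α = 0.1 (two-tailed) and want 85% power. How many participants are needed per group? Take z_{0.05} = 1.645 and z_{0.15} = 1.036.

n = 16 per group

Cohen's d = |M₁ − M₂| / SD_pooled = |49.5 − 68.6| / 19.9 = 19.1 / 19.9 = 0.960.
For two independent groups with equal n: n = 2·((z_{α/2} + z_β) / d)².
z_{α/2} + z_β = 1.645 + 1.036 = 2.681.
n = 2 × (2.681 / 0.960)² = 2 × 2.793² = 2 × 7.80 = 15.6.
Round up to the next whole participant.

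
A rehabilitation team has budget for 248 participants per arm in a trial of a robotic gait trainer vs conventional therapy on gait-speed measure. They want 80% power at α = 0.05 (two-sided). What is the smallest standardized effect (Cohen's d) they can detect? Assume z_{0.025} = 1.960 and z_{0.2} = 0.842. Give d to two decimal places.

d_min ≈ 0.25

For two independent groups of n = 248 each: d_min = (z_{α/2} + z_β)·√(2/n).
z-sum = 1.960 + 0.842 = 2.802.
d_min = 2.802 × √(2/248) = 2.802 × 0.0898 = 0.252.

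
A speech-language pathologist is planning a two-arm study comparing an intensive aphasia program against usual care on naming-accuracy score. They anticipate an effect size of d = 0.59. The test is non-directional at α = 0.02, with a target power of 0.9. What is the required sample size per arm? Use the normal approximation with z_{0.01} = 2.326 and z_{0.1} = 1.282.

n = 75 per group

For two independent groups with equal n: n = 2·((z_{α/2} + z_β) / d)².
z_{α/2} + z_β = 2.326 + 1.282 = 3.608.
n = 2 × (3.608 / 0.59)² = 2 × 6.115² = 2 × 37.40 = 74.8.
Round up to the next whole participant.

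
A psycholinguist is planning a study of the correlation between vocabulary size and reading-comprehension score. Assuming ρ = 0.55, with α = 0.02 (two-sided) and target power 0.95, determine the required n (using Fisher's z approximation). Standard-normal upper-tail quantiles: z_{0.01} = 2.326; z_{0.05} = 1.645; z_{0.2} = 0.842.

n = 45

Fisher's z: C = ½·ln((1+r)/(1−r)) = ½·ln(3.4444) = 0.6184.
n = ((z_{α/2} + z_β)/C)² + 3.
(2.326 + 1.645) / 0.6184 = 3.971 / 0.6184 = 6.421.
n = 6.421² + 3 = 41.23 + 3 = 44.2.
Round up.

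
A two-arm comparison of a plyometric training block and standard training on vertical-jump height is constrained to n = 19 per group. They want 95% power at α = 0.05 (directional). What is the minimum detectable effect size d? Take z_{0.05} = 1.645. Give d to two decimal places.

d_min ≈ 1.07

For two independent groups of n = 19 each: d_min = (z_{α} + z_β)·√(2/n).
z-sum = 1.645 + 1.645 = 3.290.
d_min = 3.290 × √(2/19) = 3.290 × 0.3244 = 1.067.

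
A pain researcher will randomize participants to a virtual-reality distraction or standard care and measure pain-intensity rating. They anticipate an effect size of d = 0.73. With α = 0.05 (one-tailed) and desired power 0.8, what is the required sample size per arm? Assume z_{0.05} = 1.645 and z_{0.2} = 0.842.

For two independent groups with equal n: n = 2·((z_{α} + z_β) / d)².
z_{α} + z_β = 1.645 + 0.842 = 2.487.
n = 2 × (2.487 / 0.73)² = 2 × 3.407² = 2 × 11.61 = 23.2.
Round up to the next whole participant.

n = 24 per group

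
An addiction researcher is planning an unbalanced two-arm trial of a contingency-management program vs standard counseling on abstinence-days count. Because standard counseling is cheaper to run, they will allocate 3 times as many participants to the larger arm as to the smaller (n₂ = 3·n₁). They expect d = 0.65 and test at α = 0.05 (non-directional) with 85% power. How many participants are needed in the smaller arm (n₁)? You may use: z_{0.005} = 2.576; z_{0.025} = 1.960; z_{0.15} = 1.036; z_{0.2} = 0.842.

With allocation ratio k = n₂/n₁ = 3, Var(x̄₁−x̄₂) = σ²(1/n₁ + 1/(k·n₁)) = σ²·(k+1)/(k·n₁).
So n₁ = (1 + 1/k)·((z_{α/2} + z_β)/d)² = 1.333 × (2.996/0.65)².
n₁ = 1.333 × 21.25 = 28.3.
Round up: n₁ = 29, giving n₂ = 3 × 29 = 87.

n₁ = 29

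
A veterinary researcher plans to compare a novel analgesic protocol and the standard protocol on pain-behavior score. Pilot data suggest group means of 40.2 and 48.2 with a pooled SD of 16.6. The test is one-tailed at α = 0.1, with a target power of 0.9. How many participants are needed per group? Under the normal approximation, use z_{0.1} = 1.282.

Cohen's d = |M₁ − M₂| / SD_pooled = |40.2 − 48.2| / 16.6 = 8.0 / 16.6 = 0.482.
For two independent groups with equal n: n = 2·((z_{α} + z_β) / d)².
z_{α} + z_β = 1.282 + 1.282 = 2.564.
n = 2 × (2.564 / 0.482)² = 2 × 5.320² = 2 × 28.30 = 56.6.
Round up to the next whole participant.

n = 57 per group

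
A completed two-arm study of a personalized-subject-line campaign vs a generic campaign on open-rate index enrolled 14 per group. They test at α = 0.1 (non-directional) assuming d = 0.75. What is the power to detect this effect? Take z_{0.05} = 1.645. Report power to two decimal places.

power ≈ 0.63

For two equal groups, power = Φ(d·√(n/2) − z_{α/2}).
d·√(n/2) = 0.75 × √(14/2) = 0.75 × 2.646 = 1.984.
z_β = 1.984 − 1.645 = 0.339.
Power = Φ(0.339) = 0.633.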